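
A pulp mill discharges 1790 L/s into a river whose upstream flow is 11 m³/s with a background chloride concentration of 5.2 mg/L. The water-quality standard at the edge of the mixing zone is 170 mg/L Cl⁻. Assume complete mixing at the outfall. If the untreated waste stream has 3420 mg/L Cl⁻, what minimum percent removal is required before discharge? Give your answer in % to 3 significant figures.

65.4 %

1790 L/s = 1.79 m³/s.
Mass balance: 170·12.79 = 1.79·Cₑ + 11·5.2.
Cₑ = (2174 − 57.2) / 1.79 = 1183 mg/L.
Required removal = 1 − 1183/3420 = 65.42 %.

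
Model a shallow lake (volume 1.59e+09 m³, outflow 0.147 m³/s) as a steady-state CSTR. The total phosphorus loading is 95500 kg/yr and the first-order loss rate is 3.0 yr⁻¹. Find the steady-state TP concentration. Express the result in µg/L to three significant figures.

20.0 µg/L

Outflow Q = 0.147 m³/s × 3.156e+07 s/yr = 4.639e+06 m³/yr.
Steady-state CSTR mass balance: W = Q·C + k·V·C, so C = W/(Q + kV).
Q + kV = 4.639e+06 + 3.0·1.59e+09 = 4.775e+09 m³/yr.
C = 95500/4.775e+09 = 2e-05 kg/m³ = 0.02 mg/L = 20 µg/L.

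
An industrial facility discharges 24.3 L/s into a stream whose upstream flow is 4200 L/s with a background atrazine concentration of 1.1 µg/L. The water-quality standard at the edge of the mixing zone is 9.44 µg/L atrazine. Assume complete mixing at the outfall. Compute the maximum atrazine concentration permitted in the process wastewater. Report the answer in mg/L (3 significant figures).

1.45 mg/L

24.3 L/s = 0.0243 m³/s.
4200 L/s = 4.2 m³/s.
1.1 µg/L = 0.0011 mg/L.
9.44 µg/L = 0.00944 mg/L.
Mass balance: 0.00944·4.224 = 0.0243·Cₑ + 4.2·0.0011.
Cₑ = (0.03988 − 0.00462) / 0.0243 = 1.451 mg/L.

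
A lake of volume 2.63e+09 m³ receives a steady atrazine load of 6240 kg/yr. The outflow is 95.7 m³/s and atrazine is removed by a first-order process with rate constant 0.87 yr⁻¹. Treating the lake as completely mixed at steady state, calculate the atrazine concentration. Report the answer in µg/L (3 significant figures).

Outflow Q = 95.7 m³/s × 3.156e+07 s/yr = 3.02e+09 m³/yr.
Steady-state CSTR mass balance: W = Q·C + k·V·C, so C = W/(Q + kV).
Q + kV = 3.02e+09 + 0.87·2.63e+09 = 5.308e+09 m³/yr.
C = 6240/5.308e+09 = 1.176e-06 kg/m³ = 0.001176 mg/L = 1.176 µg/L.

1.18 µg/L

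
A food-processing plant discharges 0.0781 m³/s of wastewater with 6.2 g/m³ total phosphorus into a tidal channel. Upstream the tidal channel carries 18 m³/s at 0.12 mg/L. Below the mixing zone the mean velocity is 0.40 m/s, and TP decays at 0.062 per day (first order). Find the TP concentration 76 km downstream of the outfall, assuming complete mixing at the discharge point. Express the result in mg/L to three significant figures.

0.128 mg/L

After complete mixing, C₀ = (0.0781·6.2 + 18·0.12) / 18.08 = 0.1463 mg/L.
Travel time t = 7.6e+04 m / 0.40 m/s = 1.9e+05 s = 2.199 d.
C = 0.1463·exp(−0.062·2.199) = 0.1463·0.8725 = 0.1276 mg/L.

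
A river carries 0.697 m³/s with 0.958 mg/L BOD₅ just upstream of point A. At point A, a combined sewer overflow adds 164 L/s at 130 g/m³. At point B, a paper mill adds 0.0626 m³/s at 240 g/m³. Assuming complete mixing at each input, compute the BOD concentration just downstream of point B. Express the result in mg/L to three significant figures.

164 L/s = 0.164 m³/s.
After input A: C = (0.697·0.958 + 0.164·130) / 0.861 = 25.54 mg/L.
After input B: C = (0.861·25.54 + 0.0626·240) / 0.9236 = 40.07 mg/L.

40.1 mg/L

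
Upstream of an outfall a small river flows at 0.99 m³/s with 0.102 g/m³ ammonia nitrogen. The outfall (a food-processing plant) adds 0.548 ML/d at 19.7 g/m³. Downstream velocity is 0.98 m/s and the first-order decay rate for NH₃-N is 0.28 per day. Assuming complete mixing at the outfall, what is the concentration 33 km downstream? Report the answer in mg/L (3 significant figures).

0.203 mg/L

0.548 ML/d = 0.006343 m³/s.
After complete mixing, C₀ = (0.006343·19.7 + 0.99·0.102) / 0.9963 = 0.2268 mg/L.
Travel time t = 3.3e+04 m / 0.98 m/s = 3.367e+04 s = 0.3897 d.
C = 0.2268·exp(−0.28·0.3897) = 0.2268·0.8966 = 0.2033 mg/L.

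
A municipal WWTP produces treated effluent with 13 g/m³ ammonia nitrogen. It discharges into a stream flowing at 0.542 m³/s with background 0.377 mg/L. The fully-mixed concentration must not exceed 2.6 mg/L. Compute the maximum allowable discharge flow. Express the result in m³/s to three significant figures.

Mass balance at complete mixing: C_std·(Q_w + Q_r) = Q_w·C_e + Q_r·C_b.
Rearranging, Q_w = Q_r·(C_std − C_b)/(C_e − C_std) = 0.542·(2.6 − 0.377) / (13 − 2.6) = 0.1159 m³/s.

0.116 m³/s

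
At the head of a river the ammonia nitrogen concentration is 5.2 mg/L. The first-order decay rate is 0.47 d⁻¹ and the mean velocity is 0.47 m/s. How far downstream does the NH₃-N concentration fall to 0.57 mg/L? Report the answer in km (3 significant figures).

191 km

From C = C₀·e^(−kt), t = ln(C₀/C)/k = ln(5.2/0.57)/0.47 = 2.211/0.47 = 4.704 d.
Distance = v·t = 0.47 m/s × 4.064e+05 s = 1.91e+05 m = 191 km.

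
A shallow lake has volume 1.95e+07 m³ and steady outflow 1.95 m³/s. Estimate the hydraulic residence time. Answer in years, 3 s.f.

Q = 1.95 m³/s × 3.156e+07 s/yr = 6.154e+07 m³/yr.
Hydraulic residence time τ = V/Q = 1.95e+07/6.154e+07 = 0.3169 yr.

0.317 yr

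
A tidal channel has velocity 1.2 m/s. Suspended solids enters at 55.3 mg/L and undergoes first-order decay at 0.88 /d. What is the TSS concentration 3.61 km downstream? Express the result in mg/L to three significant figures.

Travel time t = 3.61 km / 1.2 m/s = 3610/1.2 = 3008 s = 0.03482 d.
First-order decay: C = 55.3·exp(−0.88·0.03482) = 55.3·0.9698 = 53.63 mg/L.

53.6 mg/L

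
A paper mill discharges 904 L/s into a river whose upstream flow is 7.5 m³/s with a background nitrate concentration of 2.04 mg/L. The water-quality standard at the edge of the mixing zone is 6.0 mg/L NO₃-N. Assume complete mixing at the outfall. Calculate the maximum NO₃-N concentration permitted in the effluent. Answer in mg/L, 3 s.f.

38.9 mg/L

904 L/s = 0.904 m³/s.
Mass balance: 6·8.404 = 0.904·Cₑ + 7.5·2.04.
Cₑ = (50.42 − 15.3) / 0.904 = 38.85 mg/L.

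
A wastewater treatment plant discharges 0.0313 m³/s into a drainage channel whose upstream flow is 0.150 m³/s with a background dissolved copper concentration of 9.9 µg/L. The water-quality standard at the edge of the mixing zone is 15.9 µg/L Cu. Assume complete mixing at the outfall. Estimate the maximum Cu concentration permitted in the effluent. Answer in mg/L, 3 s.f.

0.0447 mg/L

9.9 µg/L = 0.0099 mg/L.
15.9 µg/L = 0.0159 mg/L.
Mass balance: 0.0159·0.1813 = 0.0313·Cₑ + 0.15·0.0099.
Cₑ = (0.002883 − 0.001485) / 0.0313 = 0.04465 mg/L.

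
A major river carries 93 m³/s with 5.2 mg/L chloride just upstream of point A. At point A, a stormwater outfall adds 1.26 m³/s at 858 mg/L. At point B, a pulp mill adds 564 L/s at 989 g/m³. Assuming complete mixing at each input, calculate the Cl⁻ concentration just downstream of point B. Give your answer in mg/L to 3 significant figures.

After input A: C = (93·5.2 + 1.26·858) / 94.26 = 16.6 mg/L.
564 L/s = 0.564 m³/s.
After input B: C = (94.26·16.6 + 0.564·989) / 94.82 = 22.38 mg/L.

22.4 mg/L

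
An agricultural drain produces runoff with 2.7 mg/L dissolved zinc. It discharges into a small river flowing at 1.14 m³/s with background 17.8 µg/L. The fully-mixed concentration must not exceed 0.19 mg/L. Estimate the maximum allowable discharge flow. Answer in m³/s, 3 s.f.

17.8 µg/L = 0.0178 mg/L.
Mass balance at complete mixing: C_std·(Q_w + Q_r) = Q_w·C_e + Q_r·C_b.
Rearranging, Q_w = Q_r·(C_std − C_b)/(C_e − C_std) = 1.14·(0.19 − 0.0178) / (2.7 − 0.19) = 0.07821 m³/s.

0.0782 m³/s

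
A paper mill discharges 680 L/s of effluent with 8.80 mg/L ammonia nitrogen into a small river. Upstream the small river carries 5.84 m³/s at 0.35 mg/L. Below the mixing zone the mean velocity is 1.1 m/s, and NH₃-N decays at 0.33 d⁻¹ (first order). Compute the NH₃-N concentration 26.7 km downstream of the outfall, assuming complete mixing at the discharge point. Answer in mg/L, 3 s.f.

680 L/s = 0.68 m³/s.
After complete mixing, C₀ = (0.68·8.8 + 5.84·0.35) / 6.52 = 1.231 mg/L.
Travel time t = 2.67e+04 m / 1.1 m/s = 2.427e+04 s = 0.2809 d.
C = 1.231·exp(−0.33·0.2809) = 1.231·0.9115 = 1.122 mg/L.

1.12 mg/L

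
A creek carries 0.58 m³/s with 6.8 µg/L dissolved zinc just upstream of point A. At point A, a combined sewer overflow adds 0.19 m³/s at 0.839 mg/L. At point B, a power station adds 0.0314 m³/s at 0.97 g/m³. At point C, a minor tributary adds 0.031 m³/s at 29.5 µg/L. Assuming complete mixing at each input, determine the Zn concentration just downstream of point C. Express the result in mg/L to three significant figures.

6.8 µg/L = 0.0068 mg/L.
After input A: C = (0.58·0.0068 + 0.19·0.839) / 0.77 = 0.2121 mg/L.
After input B: C = (0.77·0.2121 + 0.0314·0.97) / 0.8014 = 0.2418 mg/L.
29.5 µg/L = 0.0295 mg/L.
After input C: C = (0.8014·0.2418 + 0.031·0.0295) / 0.8324 = 0.2339 mg/L.

0.234 mg/L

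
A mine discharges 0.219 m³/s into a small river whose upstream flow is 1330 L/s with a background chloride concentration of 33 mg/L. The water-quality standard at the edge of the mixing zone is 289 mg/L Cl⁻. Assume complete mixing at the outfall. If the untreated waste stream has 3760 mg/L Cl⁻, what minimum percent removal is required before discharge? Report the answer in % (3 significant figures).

1330 L/s = 1.33 m³/s.
Mass balance: 289·1.549 = 0.219·Cₑ + 1.33·33.
Cₑ = (447.7 − 43.89) / 0.219 = 1844 mg/L.
Required removal = 1 − 1844/3760 = 50.97 %.

51.0 %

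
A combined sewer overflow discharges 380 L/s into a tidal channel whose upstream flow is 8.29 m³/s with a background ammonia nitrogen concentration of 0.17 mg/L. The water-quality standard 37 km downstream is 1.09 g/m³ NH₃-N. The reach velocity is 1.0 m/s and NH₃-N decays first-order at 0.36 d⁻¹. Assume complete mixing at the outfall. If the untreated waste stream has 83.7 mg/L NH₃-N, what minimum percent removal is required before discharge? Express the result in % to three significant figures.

69.8 %

380 L/s = 0.38 m³/s.
Travel time to the compliance point: t = 3.7e+04/1.0 = 3.7e+04 s = 0.4282 d; decay factor exp(−0.36·0.4282) = 0.8571.
So the concentration just after mixing may be at most 1.09/0.8571 = 1.272 mg/L.
Mass balance: 1.272·8.67 = 0.38·Cₑ + 8.29·0.17.
Cₑ = (11.03 − 1.409) / 0.38 = 25.31 mg/L.
Required removal = 1 − 25.31/83.7 = 69.77 %.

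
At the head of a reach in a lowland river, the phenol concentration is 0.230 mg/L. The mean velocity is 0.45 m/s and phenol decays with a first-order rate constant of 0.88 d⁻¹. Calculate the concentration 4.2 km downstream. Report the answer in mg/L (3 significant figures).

Travel time t = 4.2 km / 0.45 m/s = 4200/0.45 = 9333 s = 0.108 d.
First-order decay: C = 0.230·exp(−0.88·0.108) = 0.230·0.9093 = 0.2091 mg/L.

0.209 mg/L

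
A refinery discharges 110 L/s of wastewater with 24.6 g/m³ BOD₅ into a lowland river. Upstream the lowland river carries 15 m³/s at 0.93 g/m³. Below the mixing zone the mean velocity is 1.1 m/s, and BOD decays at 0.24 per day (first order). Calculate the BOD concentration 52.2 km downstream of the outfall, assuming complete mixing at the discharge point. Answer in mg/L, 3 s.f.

110 L/s = 0.11 m³/s.
After complete mixing, C₀ = (0.11·24.6 + 15·0.93) / 15.11 = 1.102 mg/L.
Travel time t = 5.22e+04 m / 1.1 m/s = 4.745e+04 s = 0.5492 d.
C = 1.102·exp(−0.24·0.5492) = 1.102·0.8765 = 0.9662 mg/L.

0.966 mg/L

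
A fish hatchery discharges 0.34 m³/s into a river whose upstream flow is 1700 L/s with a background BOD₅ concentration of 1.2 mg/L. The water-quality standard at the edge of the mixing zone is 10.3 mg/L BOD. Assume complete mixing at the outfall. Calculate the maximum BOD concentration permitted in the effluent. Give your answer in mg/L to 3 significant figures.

1700 L/s = 1.7 m³/s.
Mass balance: 10.3·2.04 = 0.34·Cₑ + 1.7·1.2.
Cₑ = (21.01 − 2.04) / 0.34 = 55.8 mg/L.

55.8 mg/L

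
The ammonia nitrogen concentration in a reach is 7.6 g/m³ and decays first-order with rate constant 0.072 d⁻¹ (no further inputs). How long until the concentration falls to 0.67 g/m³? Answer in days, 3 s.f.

33.7 d

t = ln(C₀/C)/k = ln(7.6/0.67)/0.072 = 2.429/0.072 = 33.73 d.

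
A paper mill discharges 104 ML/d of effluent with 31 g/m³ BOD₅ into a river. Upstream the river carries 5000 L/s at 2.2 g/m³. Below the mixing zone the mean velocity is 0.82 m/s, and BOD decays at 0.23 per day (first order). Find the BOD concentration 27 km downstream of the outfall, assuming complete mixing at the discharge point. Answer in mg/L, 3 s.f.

104 ML/d = 1.204 m³/s.
5000 L/s = 5 m³/s.
After complete mixing, C₀ = (1.204·31 + 5·2.2) / 6.204 = 7.788 mg/L.
Travel time t = 2.7e+04 m / 0.82 m/s = 3.293e+04 s = 0.3811 d.
C = 7.788·exp(−0.23·0.3811) = 7.788·0.9161 = 7.134 mg/L.

7.13 mg/L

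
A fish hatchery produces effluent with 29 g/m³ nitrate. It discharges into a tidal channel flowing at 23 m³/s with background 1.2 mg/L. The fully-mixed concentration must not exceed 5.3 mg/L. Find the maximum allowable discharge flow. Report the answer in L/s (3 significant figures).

Mass balance at complete mixing: C_std·(Q_w + Q_r) = Q_w·C_e + Q_r·C_b.
Rearranging, Q_w = Q_r·(C_std − C_b)/(C_e − C_std) = 23·(5.3 − 1.2) / (29 − 5.3) = 3.979 m³/s.
= 3979 L/s.

3980 L/s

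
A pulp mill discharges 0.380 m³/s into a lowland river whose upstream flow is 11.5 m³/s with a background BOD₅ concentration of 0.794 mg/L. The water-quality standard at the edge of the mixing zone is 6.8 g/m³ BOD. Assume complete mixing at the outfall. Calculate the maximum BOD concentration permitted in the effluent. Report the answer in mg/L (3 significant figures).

189 mg/L

Mass balance: 6.8·11.88 = 0.38·Cₑ + 11.5·0.794.
Cₑ = (80.78 − 9.131) / 0.38 = 188.6 mg/L.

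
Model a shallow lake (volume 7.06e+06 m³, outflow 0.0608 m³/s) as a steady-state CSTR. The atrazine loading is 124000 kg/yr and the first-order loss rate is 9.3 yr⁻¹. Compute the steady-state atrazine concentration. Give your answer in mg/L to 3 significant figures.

Outflow Q = 0.0608 m³/s × 3.156e+07 s/yr = 1.919e+06 m³/yr.
Steady-state CSTR mass balance: W = Q·C + k·V·C, so C = W/(Q + kV).
Q + kV = 1.919e+06 + 9.3·7.06e+06 = 6.758e+07 m³/yr.
C = 124000/6.758e+07 = 0.001835 kg/m³ = 1.835 mg/L.

1.83 mg/L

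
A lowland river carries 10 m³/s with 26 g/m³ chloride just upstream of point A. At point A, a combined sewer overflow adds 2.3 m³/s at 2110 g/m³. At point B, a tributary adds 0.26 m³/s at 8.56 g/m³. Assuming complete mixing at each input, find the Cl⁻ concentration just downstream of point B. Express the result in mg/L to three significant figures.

After input A: C = (10·26 + 2.3·2110) / 12.3 = 415.7 mg/L.
After input B: C = (12.3·415.7 + 0.26·8.56) / 12.56 = 407.3 mg/L.

407 mg/L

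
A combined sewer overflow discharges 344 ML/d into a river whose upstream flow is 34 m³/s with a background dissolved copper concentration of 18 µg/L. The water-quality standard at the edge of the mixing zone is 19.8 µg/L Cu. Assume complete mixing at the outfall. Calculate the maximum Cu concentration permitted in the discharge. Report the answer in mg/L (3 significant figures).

344 ML/d = 3.981 m³/s.
18 µg/L = 0.018 mg/L.
19.8 µg/L = 0.0198 mg/L.
Mass balance: 0.0198·37.98 = 3.981·Cₑ + 34·0.018.
Cₑ = (0.752 − 0.612) / 3.981 = 0.03517 mg/L.

0.0352 mg/L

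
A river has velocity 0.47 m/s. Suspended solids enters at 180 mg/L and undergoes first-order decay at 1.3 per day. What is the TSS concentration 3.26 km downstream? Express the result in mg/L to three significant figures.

Travel time t = 3.26 km / 0.47 m/s = 3260/0.47 = 6936 s = 0.08028 d.
First-order decay: C = 180·exp(−1.3·0.08028) = 180·0.9009 = 162.2 mg/L.

162 mg/L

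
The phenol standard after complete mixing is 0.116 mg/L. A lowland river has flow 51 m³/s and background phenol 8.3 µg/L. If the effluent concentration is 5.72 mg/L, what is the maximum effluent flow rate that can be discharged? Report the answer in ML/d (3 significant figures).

8.3 µg/L = 0.0083 mg/L.
Mass balance at complete mixing: C_std·(Q_w + Q_r) = Q_w·C_e + Q_r·C_b.
Rearranging, Q_w = Q_r·(C_std − C_b)/(C_e − C_std) = 51·(0.116 − 0.0083) / (5.72 − 0.116) = 0.9801 m³/s.
= 84.68 ML/d.

84.7 ML/d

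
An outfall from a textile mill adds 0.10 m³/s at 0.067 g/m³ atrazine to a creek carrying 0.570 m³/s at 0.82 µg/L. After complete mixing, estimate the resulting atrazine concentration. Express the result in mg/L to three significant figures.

0.82 µg/L = 0.00082 mg/L.
Conservation of mass across the mixing zone: C = (0.1·0.067 + 0.57·0.00082) / (0.1 + 0.57) = 0.007167/0.67 = 0.0107 mg/L.

0.0107 mg/L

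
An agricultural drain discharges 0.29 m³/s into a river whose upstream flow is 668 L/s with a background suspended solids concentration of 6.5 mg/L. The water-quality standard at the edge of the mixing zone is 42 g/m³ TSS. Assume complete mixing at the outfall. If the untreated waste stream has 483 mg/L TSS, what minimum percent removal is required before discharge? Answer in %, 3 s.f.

668 L/s = 0.668 m³/s.
Mass balance: 42·0.958 = 0.29·Cₑ + 0.668·6.5.
Cₑ = (40.24 − 4.342) / 0.29 = 123.8 mg/L.
Required removal = 1 − 123.8/483 = 74.37 %.

74.4 %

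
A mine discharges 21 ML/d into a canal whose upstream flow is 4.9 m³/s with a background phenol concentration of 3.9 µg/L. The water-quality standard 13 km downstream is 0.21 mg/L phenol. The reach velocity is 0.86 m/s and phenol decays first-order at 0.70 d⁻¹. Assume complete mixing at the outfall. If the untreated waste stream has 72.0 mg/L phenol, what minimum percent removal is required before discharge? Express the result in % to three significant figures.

93.1 %

21 ML/d = 0.2431 m³/s.
3.9 µg/L = 0.0039 mg/L.
Travel time to the compliance point: t = 1.3e+04/0.86 = 1.512e+04 s = 0.175 d; decay factor exp(−0.70·0.175) = 0.8847.
So the concentration just after mixing may be at most 0.21/0.8847 = 0.2374 mg/L.
Mass balance: 0.2374·5.143 = 0.2431·Cₑ + 4.9·0.0039.
Cₑ = (1.221 − 0.01911) / 0.2431 = 4.944 mg/L.
Required removal = 1 − 4.944/72.0 = 93.13 %.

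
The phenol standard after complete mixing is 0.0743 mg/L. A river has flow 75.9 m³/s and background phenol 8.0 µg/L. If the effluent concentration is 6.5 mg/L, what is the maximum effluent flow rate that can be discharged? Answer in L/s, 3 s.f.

783 L/s

8.0 µg/L = 0.008 mg/L.
Mass balance at complete mixing: C_std·(Q_w + Q_r) = Q_w·C_e + Q_r·C_b.
Rearranging, Q_w = Q_r·(C_std − C_b)/(C_e − C_std) = 75.9·(0.0743 − 0.008) / (6.5 − 0.0743) = 0.7831 m³/s.
= 783.1 L/s.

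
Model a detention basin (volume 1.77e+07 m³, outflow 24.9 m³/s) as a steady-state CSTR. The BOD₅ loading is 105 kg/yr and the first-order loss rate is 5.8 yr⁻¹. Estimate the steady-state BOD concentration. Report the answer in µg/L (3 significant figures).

Outflow Q = 24.9 m³/s × 3.156e+07 s/yr = 7.858e+08 m³/yr.
Steady-state CSTR mass balance: W = Q·C + k·V·C, so C = W/(Q + kV).
Q + kV = 7.858e+08 + 5.8·1.77e+07 = 8.884e+08 m³/yr.
C = 105/8.884e+08 = 1.182e-07 kg/m³ = 0.0001182 mg/L = 0.1182 µg/L.

0.118 µg/L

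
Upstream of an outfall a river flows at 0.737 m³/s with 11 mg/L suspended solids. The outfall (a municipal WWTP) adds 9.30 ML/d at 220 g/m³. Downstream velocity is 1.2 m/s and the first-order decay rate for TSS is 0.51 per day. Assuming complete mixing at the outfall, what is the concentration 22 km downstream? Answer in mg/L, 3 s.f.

9.30 ML/d = 0.1076 m³/s.
After complete mixing, C₀ = (0.1076·220 + 0.737·11) / 0.8446 = 37.63 mg/L.
Travel time t = 2.2e+04 m / 1.2 m/s = 1.833e+04 s = 0.2122 d.
C = 37.63·exp(−0.51·0.2122) = 37.63·0.8974 = 33.77 mg/L.

33.8 mg/L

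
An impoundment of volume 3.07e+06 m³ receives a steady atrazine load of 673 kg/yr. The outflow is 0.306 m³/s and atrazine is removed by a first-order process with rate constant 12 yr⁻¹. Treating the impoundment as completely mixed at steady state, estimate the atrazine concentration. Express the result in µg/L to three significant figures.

14.5 µg/L

Outflow Q = 0.306 m³/s × 3.156e+07 s/yr = 9.657e+06 m³/yr.
Steady-state CSTR mass balance: W = Q·C + k·V·C, so C = W/(Q + kV).
Q + kV = 9.657e+06 + 12·3.07e+06 = 4.65e+07 m³/yr.
C = 673/4.65e+07 = 1.447e-05 kg/m³ = 0.01447 mg/L = 14.47 µg/L.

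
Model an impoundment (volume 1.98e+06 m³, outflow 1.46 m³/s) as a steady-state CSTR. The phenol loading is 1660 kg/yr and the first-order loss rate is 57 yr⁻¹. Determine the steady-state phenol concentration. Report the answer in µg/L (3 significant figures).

10.4 µg/L

Outflow Q = 1.46 m³/s × 3.156e+07 s/yr = 4.607e+07 m³/yr.
Steady-state CSTR mass balance: W = Q·C + k·V·C, so C = W/(Q + kV).
Q + kV = 4.607e+07 + 57·1.98e+06 = 1.589e+08 m³/yr.
C = 1660/1.589e+08 = 1.044e-05 kg/m³ = 0.01044 mg/L = 10.44 µg/L.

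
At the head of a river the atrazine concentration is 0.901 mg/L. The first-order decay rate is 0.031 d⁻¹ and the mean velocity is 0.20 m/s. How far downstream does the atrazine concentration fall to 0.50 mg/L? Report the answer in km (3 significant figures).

328 km

From C = C₀·e^(−kt), t = ln(C₀/C)/k = ln(0.901/0.50)/0.031 = 0.5889/0.031 = 19 d.
Distance = v·t = 0.20 m/s × 1.641e+06 s = 3.283e+05 m = 328.3 km.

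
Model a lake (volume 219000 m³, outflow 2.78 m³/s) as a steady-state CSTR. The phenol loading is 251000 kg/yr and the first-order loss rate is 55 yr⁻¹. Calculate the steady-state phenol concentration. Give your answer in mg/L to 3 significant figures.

Outflow Q = 2.78 m³/s × 3.156e+07 s/yr = 8.773e+07 m³/yr.
Steady-state CSTR mass balance: W = Q·C + k·V·C, so C = W/(Q + kV).
Q + kV = 8.773e+07 + 55·219000 = 9.978e+07 m³/yr.
C = 251000/9.978e+07 = 0.002516 kg/m³ = 2.516 mg/L.

2.52 mg/L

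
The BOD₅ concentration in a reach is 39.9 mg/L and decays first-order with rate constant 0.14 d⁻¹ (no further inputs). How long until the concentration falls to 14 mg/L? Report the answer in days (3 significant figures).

t = ln(C₀/C)/k = ln(39.9/14)/0.14 = 1.047/0.14 = 7.481 d.

7.48 d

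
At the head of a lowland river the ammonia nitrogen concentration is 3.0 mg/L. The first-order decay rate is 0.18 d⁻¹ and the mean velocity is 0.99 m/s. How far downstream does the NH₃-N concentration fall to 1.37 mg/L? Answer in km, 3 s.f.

372 km

From C = C₀·e^(−kt), t = ln(C₀/C)/k = ln(3.0/1.37)/0.18 = 0.7838/0.18 = 4.354 d.
Distance = v·t = 0.99 m/s × 3.762e+05 s = 3.725e+05 m = 372.5 km.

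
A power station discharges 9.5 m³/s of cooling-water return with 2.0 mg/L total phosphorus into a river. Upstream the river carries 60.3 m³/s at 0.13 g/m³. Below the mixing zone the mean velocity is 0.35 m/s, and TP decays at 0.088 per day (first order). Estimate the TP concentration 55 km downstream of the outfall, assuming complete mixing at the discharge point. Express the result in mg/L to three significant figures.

0.328 mg/L

After complete mixing, C₀ = (9.5·2 + 60.3·0.13) / 69.8 = 0.3845 mg/L.
Travel time t = 5.5e+04 m / 0.35 m/s = 1.571e+05 s = 1.819 d.
C = 0.3845·exp(−0.088·1.819) = 0.3845·0.8521 = 0.3276 mg/L.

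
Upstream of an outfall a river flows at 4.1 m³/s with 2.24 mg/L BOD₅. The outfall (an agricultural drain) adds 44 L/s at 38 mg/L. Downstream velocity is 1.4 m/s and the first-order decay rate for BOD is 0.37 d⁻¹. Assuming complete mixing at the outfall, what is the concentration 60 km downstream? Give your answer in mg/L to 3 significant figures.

2.18 mg/L

44 L/s = 0.044 m³/s.
After complete mixing, C₀ = (0.044·38 + 4.1·2.24) / 4.144 = 2.62 mg/L.
Travel time t = 6e+04 m / 1.4 m/s = 4.286e+04 s = 0.496 d.
C = 2.62·exp(−0.37·0.496) = 2.62·0.8323 = 2.18 mg/L.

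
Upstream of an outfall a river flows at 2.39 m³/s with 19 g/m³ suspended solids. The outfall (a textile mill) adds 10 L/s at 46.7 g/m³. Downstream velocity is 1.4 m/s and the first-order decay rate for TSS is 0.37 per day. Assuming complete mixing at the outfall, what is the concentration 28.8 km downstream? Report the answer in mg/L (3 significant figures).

17.5 mg/L

10 L/s = 0.01 m³/s.
After complete mixing, C₀ = (0.01·46.7 + 2.39·19) / 2.4 = 19.12 mg/L.
Travel time t = 2.88e+04 m / 1.4 m/s = 2.057e+04 s = 0.2381 d.
C = 19.12·exp(−0.37·0.2381) = 19.12·0.9157 = 17.5 mg/L.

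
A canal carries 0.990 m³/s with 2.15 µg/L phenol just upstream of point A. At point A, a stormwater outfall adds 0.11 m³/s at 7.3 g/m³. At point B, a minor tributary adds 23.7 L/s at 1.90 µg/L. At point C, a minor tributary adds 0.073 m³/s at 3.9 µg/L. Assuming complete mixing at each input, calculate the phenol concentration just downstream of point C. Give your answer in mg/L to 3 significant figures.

0.673 mg/L

2.15 µg/L = 0.00215 mg/L.
After input A: C = (0.99·0.00215 + 0.11·7.3) / 1.1 = 0.7319 mg/L.
23.7 L/s = 0.0237 m³/s.
1.90 µg/L = 0.0019 mg/L.
After input B: C = (1.1·0.7319 + 0.0237·0.0019) / 1.124 = 0.7165 mg/L.
3.9 µg/L = 0.0039 mg/L.
After input C: C = (1.124·0.7165 + 0.073·0.0039) / 1.197 = 0.6731 mg/L.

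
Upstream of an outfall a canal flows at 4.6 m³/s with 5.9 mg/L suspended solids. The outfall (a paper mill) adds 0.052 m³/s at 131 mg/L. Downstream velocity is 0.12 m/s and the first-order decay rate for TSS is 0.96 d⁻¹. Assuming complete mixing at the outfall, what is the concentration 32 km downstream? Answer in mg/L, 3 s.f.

0.377 mg/L

After complete mixing, C₀ = (0.052·131 + 4.6·5.9) / 4.652 = 7.298 mg/L.
Travel time t = 3.2e+04 m / 0.12 m/s = 2.667e+05 s = 3.086 d.
C = 7.298·exp(−0.96·3.086) = 7.298·0.05167 = 0.3771 mg/L.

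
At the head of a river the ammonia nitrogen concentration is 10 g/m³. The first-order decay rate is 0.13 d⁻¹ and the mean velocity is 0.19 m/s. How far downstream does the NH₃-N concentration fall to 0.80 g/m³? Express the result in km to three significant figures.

From C = C₀·e^(−kt), t = ln(C₀/C)/k = ln(10/0.80)/0.13 = 2.526/0.13 = 19.43 d.
Distance = v·t = 0.19 m/s × 1.679e+06 s = 3.189e+05 m = 318.9 km.

319 km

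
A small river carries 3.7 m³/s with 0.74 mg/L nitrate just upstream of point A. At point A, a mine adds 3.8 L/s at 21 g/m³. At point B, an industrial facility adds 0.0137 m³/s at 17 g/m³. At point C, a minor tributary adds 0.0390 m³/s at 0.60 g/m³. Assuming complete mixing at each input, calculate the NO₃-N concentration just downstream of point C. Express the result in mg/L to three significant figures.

3.8 L/s = 0.0038 m³/s.
After input A: C = (3.7·0.74 + 0.0038·21) / 3.704 = 0.7608 mg/L.
After input B: C = (3.704·0.7608 + 0.0137·17) / 3.718 = 0.8206 mg/L.
After input C: C = (3.718·0.8206 + 0.039·0.6) / 3.757 = 0.8183 mg/L.

0.818 mg/L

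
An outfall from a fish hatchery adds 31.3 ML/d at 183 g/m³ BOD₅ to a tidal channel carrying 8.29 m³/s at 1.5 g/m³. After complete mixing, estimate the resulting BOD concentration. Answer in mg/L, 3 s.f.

31.3 ML/d = 0.3623 m³/s.
By mass balance at complete mixing, C = (0.3623·183 + 8.29·1.5) / (0.3623 + 8.29) = 78.73/8.652 = 9.099 mg/L.

9.10 mg/L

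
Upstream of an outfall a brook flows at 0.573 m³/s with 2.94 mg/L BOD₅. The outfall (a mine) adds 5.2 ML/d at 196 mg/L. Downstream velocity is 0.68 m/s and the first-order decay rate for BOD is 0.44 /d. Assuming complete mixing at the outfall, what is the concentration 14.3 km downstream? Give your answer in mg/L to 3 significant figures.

5.2 ML/d = 0.06019 m³/s.
After complete mixing, C₀ = (0.06019·196 + 0.573·2.94) / 0.6332 = 21.29 mg/L.
Travel time t = 1.43e+04 m / 0.68 m/s = 2.103e+04 s = 0.2434 d.
C = 21.29·exp(−0.44·0.2434) = 21.29·0.8984 = 19.13 mg/L.

19.1 mg/L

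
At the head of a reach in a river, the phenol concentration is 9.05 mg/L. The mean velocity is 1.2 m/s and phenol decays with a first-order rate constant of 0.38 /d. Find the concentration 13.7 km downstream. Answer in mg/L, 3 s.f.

8.61 mg/L

Travel time t = 13.7 km / 1.2 m/s = 1.37e+04/1.2 = 1.142e+04 s = 0.1321 d.
First-order decay: C = 9.05·exp(−0.38·0.1321) = 9.05·0.951 = 8.607 mg/L.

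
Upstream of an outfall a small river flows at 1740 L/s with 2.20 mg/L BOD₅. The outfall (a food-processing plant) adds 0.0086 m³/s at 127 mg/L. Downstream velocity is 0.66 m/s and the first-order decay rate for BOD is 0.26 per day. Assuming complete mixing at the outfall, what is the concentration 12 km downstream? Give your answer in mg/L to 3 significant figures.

2.66 mg/L

1740 L/s = 1.74 m³/s.
After complete mixing, C₀ = (0.0086·127 + 1.74·2.2) / 1.749 = 2.814 mg/L.
Travel time t = 1.2e+04 m / 0.66 m/s = 1.818e+04 s = 0.2104 d.
C = 2.814·exp(−0.26·0.2104) = 2.814·0.9468 = 2.664 mg/L.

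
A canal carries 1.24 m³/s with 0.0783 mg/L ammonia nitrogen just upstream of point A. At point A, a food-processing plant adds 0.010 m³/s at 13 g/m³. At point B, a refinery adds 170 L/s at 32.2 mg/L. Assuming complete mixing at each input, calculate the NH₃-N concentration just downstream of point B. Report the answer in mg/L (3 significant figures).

4.01 mg/L

After input A: C = (1.24·0.0783 + 0.01·13) / 1.25 = 0.1817 mg/L.
170 L/s = 0.17 m³/s.
After input B: C = (1.25·0.1817 + 0.17·32.2) / 1.42 = 4.015 mg/L.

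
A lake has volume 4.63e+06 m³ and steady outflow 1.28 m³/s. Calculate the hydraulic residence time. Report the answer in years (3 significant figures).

Q = 1.28 m³/s × 3.156e+07 s/yr = 4.039e+07 m³/yr.
Hydraulic residence time τ = V/Q = 4.63e+06/4.039e+07 = 0.1146 yr.

0.115 yr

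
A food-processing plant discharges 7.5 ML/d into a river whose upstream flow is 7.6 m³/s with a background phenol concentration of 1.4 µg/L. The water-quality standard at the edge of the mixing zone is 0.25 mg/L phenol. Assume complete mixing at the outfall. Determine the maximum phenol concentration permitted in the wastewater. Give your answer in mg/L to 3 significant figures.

7.5 ML/d = 0.08681 m³/s.
1.4 µg/L = 0.0014 mg/L.
Mass balance: 0.25·7.687 = 0.08681·Cₑ + 7.6·0.0014.
Cₑ = (1.922 − 0.01064) / 0.08681 = 22.02 mg/L.

22.0 mg/L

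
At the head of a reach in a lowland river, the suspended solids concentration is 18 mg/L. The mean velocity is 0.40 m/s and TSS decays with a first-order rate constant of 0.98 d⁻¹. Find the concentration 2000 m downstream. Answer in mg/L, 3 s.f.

17.0 mg/L

Travel time t = 2000 m / 0.40 m/s = 2000/0.40 = 5000 s = 0.05787 d.
First-order decay: C = 18·exp(−0.98·0.05787) = 18·0.9449 = 17.01 mg/L.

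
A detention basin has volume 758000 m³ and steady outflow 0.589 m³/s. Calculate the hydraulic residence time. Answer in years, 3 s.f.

Q = 0.589 m³/s × 3.156e+07 s/yr = 1.859e+07 m³/yr.
Hydraulic residence time τ = V/Q = 758000/1.859e+07 = 0.04078 yr.

0.0408 yr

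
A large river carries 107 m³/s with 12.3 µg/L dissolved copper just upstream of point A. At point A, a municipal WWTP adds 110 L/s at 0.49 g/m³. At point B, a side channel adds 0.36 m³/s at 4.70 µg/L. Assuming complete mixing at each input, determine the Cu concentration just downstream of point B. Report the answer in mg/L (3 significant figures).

12.3 µg/L = 0.0123 mg/L.
110 L/s = 0.11 m³/s.
After input A: C = (107·0.0123 + 0.11·0.49) / 107.1 = 0.01279 mg/L.
4.70 µg/L = 0.0047 mg/L.
After input B: C = (107.1·0.01279 + 0.36·0.0047) / 107.5 = 0.01276 mg/L.

0.0128 mg/L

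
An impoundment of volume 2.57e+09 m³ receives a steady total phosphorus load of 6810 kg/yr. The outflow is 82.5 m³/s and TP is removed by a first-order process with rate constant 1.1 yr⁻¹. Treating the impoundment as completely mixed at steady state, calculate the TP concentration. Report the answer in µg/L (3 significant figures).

1.25 µg/L

Outflow Q = 82.5 m³/s × 3.156e+07 s/yr = 2.604e+09 m³/yr.
Steady-state CSTR mass balance: W = Q·C + k·V·C, so C = W/(Q + kV).
Q + kV = 2.604e+09 + 1.1·2.57e+09 = 5.431e+09 m³/yr.
C = 6810/5.431e+09 = 1.254e-06 kg/m³ = 0.001254 mg/L = 1.254 µg/L.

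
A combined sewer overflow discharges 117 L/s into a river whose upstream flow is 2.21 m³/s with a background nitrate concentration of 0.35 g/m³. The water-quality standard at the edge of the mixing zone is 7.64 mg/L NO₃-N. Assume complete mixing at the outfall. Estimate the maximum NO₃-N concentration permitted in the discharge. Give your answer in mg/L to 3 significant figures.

117 L/s = 0.117 m³/s.
Mass balance: 7.64·2.327 = 0.117·Cₑ + 2.21·0.35.
Cₑ = (17.78 − 0.7735) / 0.117 = 145.3 mg/L.

145 mg/L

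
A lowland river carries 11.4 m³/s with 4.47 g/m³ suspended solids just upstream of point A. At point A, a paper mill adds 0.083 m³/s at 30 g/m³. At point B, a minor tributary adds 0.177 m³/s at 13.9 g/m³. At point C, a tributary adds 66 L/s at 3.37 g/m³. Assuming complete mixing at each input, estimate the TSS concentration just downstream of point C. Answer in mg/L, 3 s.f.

After input A: C = (11.4·4.47 + 0.083·30) / 11.48 = 4.655 mg/L.
After input B: C = (11.48·4.655 + 0.177·13.9) / 11.66 = 4.795 mg/L.
66 L/s = 0.066 m³/s.
After input C: C = (11.66·4.795 + 0.066·3.37) / 11.73 = 4.787 mg/L.

4.79 mg/L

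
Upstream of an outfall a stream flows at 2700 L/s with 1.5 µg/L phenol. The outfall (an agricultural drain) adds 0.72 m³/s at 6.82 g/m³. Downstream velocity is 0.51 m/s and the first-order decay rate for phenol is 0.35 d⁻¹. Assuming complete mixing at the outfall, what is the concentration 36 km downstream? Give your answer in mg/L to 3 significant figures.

2700 L/s = 2.7 m³/s.
1.5 µg/L = 0.0015 mg/L.
After complete mixing, C₀ = (0.72·6.82 + 2.7·0.0015) / 3.42 = 1.437 mg/L.
Travel time t = 3.6e+04 m / 0.51 m/s = 7.059e+04 s = 0.817 d.
C = 1.437·exp(−0.35·0.817) = 1.437·0.7513 = 1.08 mg/L.

1.08 mg/L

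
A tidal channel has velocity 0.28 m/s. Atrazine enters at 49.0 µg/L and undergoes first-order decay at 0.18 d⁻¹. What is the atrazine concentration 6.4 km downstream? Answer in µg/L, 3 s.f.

46.7 µg/L

Travel time t = 6.4 km / 0.28 m/s = 6400/0.28 = 2.286e+04 s = 0.2646 d.
First-order decay: C = 49.0·exp(−0.18·0.2646) = 49.0·0.9535 = 46.72 µg/L.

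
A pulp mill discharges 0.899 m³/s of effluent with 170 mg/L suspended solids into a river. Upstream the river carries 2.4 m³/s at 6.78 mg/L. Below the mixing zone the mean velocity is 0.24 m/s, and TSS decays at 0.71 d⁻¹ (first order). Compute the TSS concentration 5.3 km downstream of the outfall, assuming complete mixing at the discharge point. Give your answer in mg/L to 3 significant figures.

42.8 mg/L

After complete mixing, C₀ = (0.899·170 + 2.4·6.78) / 3.299 = 51.26 mg/L.
Travel time t = 5300 m / 0.24 m/s = 2.208e+04 s = 0.2556 d.
C = 51.26·exp(−0.71·0.2556) = 51.26·0.834 = 42.75 mg/L.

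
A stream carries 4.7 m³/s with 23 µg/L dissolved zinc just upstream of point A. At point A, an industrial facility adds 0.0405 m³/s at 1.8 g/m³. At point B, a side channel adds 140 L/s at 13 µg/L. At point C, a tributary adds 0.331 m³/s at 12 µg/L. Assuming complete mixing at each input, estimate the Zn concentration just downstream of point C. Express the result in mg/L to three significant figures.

23 µg/L = 0.023 mg/L.
After input A: C = (4.7·0.023 + 0.0405·1.8) / 4.74 = 0.03818 mg/L.
140 L/s = 0.14 m³/s.
13 µg/L = 0.013 mg/L.
After input B: C = (4.74·0.03818 + 0.14·0.013) / 4.88 = 0.03746 mg/L.
12 µg/L = 0.012 mg/L.
After input C: C = (4.88·0.03746 + 0.331·0.012) / 5.212 = 0.03584 mg/L.

0.0358 mg/L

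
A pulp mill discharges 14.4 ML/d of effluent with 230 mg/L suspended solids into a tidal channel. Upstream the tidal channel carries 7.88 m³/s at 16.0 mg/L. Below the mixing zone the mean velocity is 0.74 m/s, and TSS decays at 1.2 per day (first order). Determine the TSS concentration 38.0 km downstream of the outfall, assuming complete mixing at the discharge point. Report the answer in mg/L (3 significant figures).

10.0 mg/L

14.4 ML/d = 0.1667 m³/s.
After complete mixing, C₀ = (0.1667·230 + 7.88·16) / 8.047 = 20.43 mg/L.
Travel time t = 3.8e+04 m / 0.74 m/s = 5.135e+04 s = 0.5943 d.
C = 20.43·exp(−1.2·0.5943) = 20.43·0.4901 = 10.01 mg/L.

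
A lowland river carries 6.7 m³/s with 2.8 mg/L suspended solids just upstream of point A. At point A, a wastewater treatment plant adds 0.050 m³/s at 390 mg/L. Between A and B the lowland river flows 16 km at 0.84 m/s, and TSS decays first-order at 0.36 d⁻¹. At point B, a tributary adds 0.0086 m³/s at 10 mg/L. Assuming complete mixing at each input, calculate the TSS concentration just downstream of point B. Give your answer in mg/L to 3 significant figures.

After input A: C = (6.7·2.8 + 0.05·390) / 6.75 = 5.668 mg/L.
Over the 16 km reach to input B (t = 1.905e+04 s = 0.2205 d), decay gives C = 5.668·exp(−0.36·0.2205) = 5.236 mg/L.
After input B: C = (6.75·5.236 + 0.0086·10) / 6.759 = 5.242 mg/L.

5.24 mg/L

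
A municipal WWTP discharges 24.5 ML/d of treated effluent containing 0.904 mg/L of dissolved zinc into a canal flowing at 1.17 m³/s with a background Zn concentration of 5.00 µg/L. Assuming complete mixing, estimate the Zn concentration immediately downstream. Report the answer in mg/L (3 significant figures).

24.5 ML/d = 0.2836 m³/s.
5.00 µg/L = 0.005 mg/L.
By mass balance at complete mixing, C = (0.2836·0.904 + 1.17·0.005) / (0.2836 + 1.17) = 0.2622/1.454 = 0.1804 mg/L.

0.180 mg/L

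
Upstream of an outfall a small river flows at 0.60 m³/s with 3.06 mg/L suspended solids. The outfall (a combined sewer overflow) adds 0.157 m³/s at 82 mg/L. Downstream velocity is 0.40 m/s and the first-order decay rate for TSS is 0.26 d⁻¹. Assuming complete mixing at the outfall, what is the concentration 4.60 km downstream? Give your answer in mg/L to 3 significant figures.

18.8 mg/L

After complete mixing, C₀ = (0.157·82 + 0.6·3.06) / 0.757 = 19.43 mg/L.
Travel time t = 4600 m / 0.40 m/s = 1.15e+04 s = 0.1331 d.
C = 19.43·exp(−0.26·0.1331) = 19.43·0.966 = 18.77 mg/L.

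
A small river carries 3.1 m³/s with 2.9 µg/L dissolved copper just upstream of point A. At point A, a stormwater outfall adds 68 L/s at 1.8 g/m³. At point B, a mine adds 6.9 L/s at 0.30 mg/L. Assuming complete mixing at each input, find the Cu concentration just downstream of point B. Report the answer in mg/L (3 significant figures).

0.0420 mg/L

2.9 µg/L = 0.0029 mg/L.
68 L/s = 0.068 m³/s.
After input A: C = (3.1·0.0029 + 0.068·1.8) / 3.168 = 0.04147 mg/L.
6.9 L/s = 0.0069 m³/s.
After input B: C = (3.168·0.04147 + 0.0069·0.3) / 3.175 = 0.04204 mg/L.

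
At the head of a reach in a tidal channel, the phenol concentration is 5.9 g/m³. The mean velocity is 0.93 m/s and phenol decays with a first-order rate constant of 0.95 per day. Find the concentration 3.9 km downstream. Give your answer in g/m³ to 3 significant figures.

Travel time t = 3.9 km / 0.93 m/s = 3900/0.93 = 4194 s = 0.04854 d.
First-order decay: C = 5.9·exp(−0.95·0.04854) = 5.9·0.9549 = 5.634 g/m³.

5.63 g/m³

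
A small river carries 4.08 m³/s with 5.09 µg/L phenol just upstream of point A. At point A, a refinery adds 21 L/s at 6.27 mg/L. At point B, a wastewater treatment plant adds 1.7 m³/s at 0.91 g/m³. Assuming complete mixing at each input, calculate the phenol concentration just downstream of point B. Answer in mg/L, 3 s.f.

0.293 mg/L

5.09 µg/L = 0.00509 mg/L.
21 L/s = 0.021 m³/s.
After input A: C = (4.08·0.00509 + 0.021·6.27) / 4.101 = 0.03717 mg/L.
After input B: C = (4.101·0.03717 + 1.7·0.91) / 5.801 = 0.293 mg/L.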